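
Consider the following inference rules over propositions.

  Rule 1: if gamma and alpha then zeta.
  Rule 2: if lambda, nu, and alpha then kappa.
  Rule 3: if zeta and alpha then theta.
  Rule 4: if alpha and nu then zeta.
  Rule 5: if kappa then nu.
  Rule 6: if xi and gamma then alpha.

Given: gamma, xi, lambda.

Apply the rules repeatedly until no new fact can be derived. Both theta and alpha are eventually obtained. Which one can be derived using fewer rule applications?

alpha

alpha: From xi and gamma, Rule 6 gives alpha. [1 rule application]
theta: From xi and gamma, Rule 6 gives alpha. gamma and alpha hold, so zeta follows (Rule 1). zeta and alpha hold, so theta follows (Rule 3). [3 rule applications]
alpha needs fewer.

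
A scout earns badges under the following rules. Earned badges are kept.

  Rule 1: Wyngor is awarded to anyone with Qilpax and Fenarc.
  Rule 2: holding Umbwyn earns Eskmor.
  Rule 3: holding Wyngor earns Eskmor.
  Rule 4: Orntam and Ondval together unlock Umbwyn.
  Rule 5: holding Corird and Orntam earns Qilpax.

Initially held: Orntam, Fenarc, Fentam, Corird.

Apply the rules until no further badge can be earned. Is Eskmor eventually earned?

With Corird and Orntam, Qilpax is earned (Rule 5).
With Qilpax and Fenarc, Wyngor is earned (Rule 1).
With Wyngor, Eskmor is earned (Rule 3).

Yes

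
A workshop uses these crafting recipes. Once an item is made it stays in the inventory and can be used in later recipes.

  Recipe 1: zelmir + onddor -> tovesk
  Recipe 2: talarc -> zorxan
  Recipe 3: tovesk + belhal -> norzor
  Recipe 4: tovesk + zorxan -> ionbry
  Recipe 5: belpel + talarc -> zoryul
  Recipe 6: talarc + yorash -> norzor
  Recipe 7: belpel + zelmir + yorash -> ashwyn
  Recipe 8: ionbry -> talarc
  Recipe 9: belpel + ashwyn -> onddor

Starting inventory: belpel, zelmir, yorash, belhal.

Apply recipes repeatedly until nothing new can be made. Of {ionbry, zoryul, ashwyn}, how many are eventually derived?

1

belpel + zelmir + yorash -> ashwyn (Recipe 7).
ionbry would need tovesk and zorxan (Recipe 4), but zorxan is never obtained.
zoryul would need belpel and talarc (Recipe 5), but talarc is never obtained.
ashwyn: reached.
Reached: ashwyn — 1 of the 3.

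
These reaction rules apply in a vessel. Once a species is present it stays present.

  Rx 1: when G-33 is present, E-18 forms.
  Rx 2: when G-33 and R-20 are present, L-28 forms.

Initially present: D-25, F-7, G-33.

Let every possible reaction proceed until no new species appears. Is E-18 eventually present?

G-33 present → E-18 forms (Rx 1).

Yes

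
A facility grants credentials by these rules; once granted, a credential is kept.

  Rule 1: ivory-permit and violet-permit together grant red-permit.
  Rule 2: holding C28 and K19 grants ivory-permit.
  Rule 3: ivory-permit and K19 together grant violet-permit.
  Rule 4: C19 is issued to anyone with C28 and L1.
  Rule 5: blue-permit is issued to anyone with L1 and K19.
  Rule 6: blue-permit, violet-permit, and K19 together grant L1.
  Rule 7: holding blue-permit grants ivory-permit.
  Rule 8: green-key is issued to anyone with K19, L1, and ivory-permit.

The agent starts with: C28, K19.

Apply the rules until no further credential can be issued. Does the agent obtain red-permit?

Yes

Holding C28 and K19 grants ivory-permit (Rule 2).
Holding ivory-permit and K19 grants violet-permit (Rule 3).
Holding ivory-permit and violet-permit grants red-permit (Rule 1).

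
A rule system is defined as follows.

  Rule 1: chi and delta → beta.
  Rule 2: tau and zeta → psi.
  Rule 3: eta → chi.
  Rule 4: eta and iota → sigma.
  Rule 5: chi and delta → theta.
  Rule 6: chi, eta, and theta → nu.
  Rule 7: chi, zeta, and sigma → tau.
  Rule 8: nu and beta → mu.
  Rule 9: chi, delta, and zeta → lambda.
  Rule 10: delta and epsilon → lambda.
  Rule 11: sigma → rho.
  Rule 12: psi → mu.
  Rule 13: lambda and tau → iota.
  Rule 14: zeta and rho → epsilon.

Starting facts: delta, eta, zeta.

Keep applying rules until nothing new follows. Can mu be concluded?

Yes

From eta, Rule 3 gives chi.
chi and delta hold, so beta follows (Rule 1).
chi and delta hold, so theta follows (Rule 5).
From chi, eta, and theta, Rule 6 gives nu.
From nu and beta, Rule 8 gives mu.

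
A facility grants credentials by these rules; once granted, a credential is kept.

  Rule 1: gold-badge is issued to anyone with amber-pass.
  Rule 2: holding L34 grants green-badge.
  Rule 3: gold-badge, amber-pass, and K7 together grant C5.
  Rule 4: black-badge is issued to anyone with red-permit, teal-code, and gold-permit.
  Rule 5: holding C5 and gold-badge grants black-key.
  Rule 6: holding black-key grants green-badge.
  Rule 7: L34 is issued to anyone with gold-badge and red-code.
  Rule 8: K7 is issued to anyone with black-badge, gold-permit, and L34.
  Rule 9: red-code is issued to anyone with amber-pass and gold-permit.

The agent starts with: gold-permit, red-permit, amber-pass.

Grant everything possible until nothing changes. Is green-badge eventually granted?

Yes

Holding amber-pass grants gold-badge (Rule 1).
Holding amber-pass and gold-permit grants red-code (Rule 9).
Holding gold-badge and red-code grants L34 (Rule 7).
Holding L34 grants green-badge (Rule 2).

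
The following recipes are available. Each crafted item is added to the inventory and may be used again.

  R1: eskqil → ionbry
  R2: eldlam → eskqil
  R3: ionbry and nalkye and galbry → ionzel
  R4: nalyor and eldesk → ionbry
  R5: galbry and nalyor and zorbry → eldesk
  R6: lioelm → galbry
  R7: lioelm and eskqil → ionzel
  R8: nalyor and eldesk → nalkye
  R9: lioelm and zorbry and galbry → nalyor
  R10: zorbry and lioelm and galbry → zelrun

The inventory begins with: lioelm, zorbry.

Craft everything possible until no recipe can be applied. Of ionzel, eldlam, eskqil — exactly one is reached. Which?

ionzel

Using R6, lioelm makes galbry.
lioelm and zorbry and galbry → nalyor (R9).
Using R5, galbry, nalyor, and zorbry make eldesk.
nalyor and eldesk → ionbry (R4).
nalyor and eldesk → nalkye (R8).
ionbry and nalkye and galbry → ionzel (R3).
No rule produces eldlam, and it is not given. eskqil would need eldlam (R2), but eldlam is never obtained.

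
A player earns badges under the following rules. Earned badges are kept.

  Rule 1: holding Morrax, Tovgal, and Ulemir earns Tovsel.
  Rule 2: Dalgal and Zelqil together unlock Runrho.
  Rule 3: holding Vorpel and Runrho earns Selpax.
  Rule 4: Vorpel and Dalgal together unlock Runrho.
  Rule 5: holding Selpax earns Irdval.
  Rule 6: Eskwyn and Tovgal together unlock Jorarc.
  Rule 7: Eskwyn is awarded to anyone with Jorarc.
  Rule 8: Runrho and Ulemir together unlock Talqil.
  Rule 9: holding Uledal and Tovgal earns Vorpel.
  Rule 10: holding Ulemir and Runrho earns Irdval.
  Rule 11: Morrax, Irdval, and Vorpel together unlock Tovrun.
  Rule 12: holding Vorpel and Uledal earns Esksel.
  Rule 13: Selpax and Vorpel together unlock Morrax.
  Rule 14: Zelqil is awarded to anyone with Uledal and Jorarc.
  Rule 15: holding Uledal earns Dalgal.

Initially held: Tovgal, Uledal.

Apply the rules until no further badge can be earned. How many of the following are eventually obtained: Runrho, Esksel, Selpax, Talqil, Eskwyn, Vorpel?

With Uledal and Tovgal, Vorpel is earned (Rule 9).
With Uledal, Dalgal is earned (Rule 15).
With Vorpel and Dalgal, Runrho is earned (Rule 4).
With Vorpel and Uledal, Esksel is earned (Rule 12).
With Vorpel and Runrho, Selpax is earned (Rule 3).
Runrho: reached.
Esksel: reached.
Selpax: reached.
Talqil would need Runrho and Ulemir (Rule 8), but Ulemir is never earned.
Eskwyn would need Jorarc (Rule 7), but Jorarc is never earned.
Vorpel: reached.
Reached: Runrho, Esksel, Selpax, and Vorpel — 4 of the 6.

4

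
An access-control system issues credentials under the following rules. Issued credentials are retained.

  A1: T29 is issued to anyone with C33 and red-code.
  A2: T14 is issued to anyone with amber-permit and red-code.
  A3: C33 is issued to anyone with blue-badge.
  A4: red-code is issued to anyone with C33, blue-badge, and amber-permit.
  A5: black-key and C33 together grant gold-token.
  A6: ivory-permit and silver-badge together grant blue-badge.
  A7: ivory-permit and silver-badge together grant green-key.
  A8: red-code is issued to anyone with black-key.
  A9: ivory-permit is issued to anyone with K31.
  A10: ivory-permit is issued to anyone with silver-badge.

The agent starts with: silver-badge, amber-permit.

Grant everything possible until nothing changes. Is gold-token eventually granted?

No

gold-token would need black-key and C33 (A5), but black-key is never granted.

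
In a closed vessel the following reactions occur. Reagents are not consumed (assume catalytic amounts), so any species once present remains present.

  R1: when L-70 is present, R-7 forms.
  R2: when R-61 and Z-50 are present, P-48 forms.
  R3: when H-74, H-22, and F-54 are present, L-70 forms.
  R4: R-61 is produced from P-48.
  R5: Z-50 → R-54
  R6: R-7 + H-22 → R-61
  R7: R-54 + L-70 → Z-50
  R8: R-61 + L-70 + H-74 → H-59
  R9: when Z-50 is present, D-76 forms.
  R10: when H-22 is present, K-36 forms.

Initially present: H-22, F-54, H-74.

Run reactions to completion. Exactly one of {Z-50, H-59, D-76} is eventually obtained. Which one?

H-74, H-22, and F-54 present → L-70 forms (R3).
L-70 present → R-7 forms (R1).
R-7 and H-22 present → R-61 forms (R6).
R-61, L-70, and H-74 present → H-59 forms (R8).
Z-50 would need R-54 and L-70 (R7), but R-54 never forms. D-76 would need Z-50 (R9), but Z-50 never forms.

H-59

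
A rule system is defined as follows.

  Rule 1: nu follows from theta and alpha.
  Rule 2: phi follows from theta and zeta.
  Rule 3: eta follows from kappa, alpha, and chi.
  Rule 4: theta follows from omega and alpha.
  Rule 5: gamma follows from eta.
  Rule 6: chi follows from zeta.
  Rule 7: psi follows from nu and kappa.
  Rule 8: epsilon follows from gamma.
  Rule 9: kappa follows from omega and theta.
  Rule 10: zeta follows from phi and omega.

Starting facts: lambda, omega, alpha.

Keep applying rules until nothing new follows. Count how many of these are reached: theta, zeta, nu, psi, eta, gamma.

From omega and alpha, Rule 4 gives theta.
From omega and theta, Rule 9 gives kappa.
theta and alpha hold, so nu follows (Rule 1).
From nu and kappa, Rule 7 gives psi.
theta: reached.
zeta would need phi and omega (Rule 10), but phi is never established.
nu: reached.
psi: reached.
eta would need kappa, alpha, and chi (Rule 3), but chi is never established.
gamma would need eta (Rule 5), but eta is never established.
Reached: theta, nu, and psi — 3 of the 6.

3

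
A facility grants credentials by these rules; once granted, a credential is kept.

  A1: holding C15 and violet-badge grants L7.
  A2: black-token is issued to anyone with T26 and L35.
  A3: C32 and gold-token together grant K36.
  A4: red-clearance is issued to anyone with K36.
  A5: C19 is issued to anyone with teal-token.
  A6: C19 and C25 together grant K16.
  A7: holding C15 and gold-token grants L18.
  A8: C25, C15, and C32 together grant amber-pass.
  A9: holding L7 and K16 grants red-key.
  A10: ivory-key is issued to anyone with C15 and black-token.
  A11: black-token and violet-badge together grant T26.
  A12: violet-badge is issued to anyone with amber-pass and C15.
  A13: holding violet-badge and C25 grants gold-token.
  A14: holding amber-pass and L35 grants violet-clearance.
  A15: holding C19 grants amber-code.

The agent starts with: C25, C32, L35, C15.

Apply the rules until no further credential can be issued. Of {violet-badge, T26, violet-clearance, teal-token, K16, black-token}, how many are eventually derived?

Holding C25, C15, and C32 grants amber-pass (A8).
Holding amber-pass and L35 grants violet-clearance (A14).
Holding amber-pass and C15 grants violet-badge (A12).
violet-badge: reached.
T26 would need black-token and violet-badge (A11), but black-token is never granted.
violet-clearance: reached.
No rule produces teal-token, and it is not given.
K16 would need C19 and C25 (A6), but C19 is never granted.
black-token would need T26 and L35 (A2), but T26 is never granted.
Reached: violet-badge and violet-clearance — 2 of the 6.

2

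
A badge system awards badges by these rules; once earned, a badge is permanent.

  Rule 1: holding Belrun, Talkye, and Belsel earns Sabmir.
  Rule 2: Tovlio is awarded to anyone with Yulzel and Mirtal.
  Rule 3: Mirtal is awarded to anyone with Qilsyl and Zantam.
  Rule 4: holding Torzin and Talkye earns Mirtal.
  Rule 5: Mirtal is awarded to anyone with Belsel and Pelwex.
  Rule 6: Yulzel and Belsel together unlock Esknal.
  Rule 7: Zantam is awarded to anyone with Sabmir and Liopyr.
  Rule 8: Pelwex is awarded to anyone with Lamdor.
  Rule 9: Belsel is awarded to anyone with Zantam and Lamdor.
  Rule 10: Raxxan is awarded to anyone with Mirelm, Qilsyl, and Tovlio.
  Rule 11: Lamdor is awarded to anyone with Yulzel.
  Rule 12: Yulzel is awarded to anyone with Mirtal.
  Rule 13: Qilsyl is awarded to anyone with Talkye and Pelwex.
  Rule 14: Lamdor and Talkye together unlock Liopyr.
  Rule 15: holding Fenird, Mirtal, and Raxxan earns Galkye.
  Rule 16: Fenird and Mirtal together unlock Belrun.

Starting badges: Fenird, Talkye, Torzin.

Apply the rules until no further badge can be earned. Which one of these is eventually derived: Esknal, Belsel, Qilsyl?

With Torzin and Talkye, Mirtal is earned (Rule 4).
With Mirtal, Yulzel is earned (Rule 12).
With Yulzel, Lamdor is earned (Rule 11).
With Lamdor, Pelwex is earned (Rule 8).
With Talkye and Pelwex, Qilsyl is earned (Rule 13).
Esknal would need Yulzel and Belsel (Rule 6), but Belsel is never earned. Belsel would need Zantam and Lamdor (Rule 9), but Zantam is never earned.

Qilsyl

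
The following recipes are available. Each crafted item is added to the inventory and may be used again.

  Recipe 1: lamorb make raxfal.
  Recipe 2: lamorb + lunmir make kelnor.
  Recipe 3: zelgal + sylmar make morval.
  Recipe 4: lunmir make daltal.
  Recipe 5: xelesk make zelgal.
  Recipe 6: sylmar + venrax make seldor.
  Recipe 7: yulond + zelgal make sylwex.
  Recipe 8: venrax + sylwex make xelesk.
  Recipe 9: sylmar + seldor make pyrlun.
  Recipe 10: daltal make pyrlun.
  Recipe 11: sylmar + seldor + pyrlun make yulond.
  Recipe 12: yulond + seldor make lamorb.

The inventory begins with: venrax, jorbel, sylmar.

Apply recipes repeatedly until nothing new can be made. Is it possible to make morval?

morval would need zelgal and sylmar (Recipe 3), but zelgal is never obtained.

No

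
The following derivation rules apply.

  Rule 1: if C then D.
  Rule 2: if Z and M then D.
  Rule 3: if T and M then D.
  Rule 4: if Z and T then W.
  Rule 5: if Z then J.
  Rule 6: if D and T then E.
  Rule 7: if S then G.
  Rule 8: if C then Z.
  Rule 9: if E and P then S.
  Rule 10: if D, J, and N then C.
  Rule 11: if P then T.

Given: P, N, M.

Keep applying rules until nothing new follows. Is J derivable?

J would need Z (Rule 5), but Z is never established.

No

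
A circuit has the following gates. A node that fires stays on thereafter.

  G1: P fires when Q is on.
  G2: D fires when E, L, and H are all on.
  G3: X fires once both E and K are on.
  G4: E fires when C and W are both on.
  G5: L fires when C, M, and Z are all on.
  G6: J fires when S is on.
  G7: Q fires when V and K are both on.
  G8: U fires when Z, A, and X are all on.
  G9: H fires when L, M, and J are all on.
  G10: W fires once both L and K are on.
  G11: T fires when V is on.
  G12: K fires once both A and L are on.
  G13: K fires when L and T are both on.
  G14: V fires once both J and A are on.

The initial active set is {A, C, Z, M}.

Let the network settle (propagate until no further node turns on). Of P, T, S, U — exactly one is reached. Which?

U

C, M, and Z are on, so L fires (G5).
A and L are on, so K fires (G12).
G10: L and K on → W on.
C and W are on, so E fires (G4).
E and K are on, so X fires (G3).
Z, A, and X are on, so U fires (G8).
No rule produces S, and it is not given. P would need Q (G1), but Q never turns on. T would need V (G11), but V never turns on.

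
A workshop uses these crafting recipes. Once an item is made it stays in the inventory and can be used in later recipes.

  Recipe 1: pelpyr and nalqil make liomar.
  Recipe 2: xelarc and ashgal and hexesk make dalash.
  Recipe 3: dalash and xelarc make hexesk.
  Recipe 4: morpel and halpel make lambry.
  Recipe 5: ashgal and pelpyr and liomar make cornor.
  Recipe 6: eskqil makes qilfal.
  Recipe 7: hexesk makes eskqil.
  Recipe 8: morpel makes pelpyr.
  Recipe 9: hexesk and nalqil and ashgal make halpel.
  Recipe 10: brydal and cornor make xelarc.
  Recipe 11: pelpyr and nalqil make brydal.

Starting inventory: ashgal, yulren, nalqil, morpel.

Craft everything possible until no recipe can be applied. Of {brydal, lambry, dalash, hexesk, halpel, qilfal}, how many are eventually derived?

morpel → pelpyr (Recipe 8).
pelpyr and nalqil → brydal (Recipe 11).
brydal: reached.
lambry would need morpel and halpel (Recipe 4), but halpel is never obtained.
dalash would need xelarc, ashgal, and hexesk (Recipe 2), but hexesk is never obtained.
hexesk would need dalash and xelarc (Recipe 3), but dalash is never obtained.
halpel would need hexesk, nalqil, and ashgal (Recipe 9), but hexesk is never obtained.
qilfal would need eskqil (Recipe 6), but eskqil is never obtained.
Reached: brydal — 1 of the 6.

1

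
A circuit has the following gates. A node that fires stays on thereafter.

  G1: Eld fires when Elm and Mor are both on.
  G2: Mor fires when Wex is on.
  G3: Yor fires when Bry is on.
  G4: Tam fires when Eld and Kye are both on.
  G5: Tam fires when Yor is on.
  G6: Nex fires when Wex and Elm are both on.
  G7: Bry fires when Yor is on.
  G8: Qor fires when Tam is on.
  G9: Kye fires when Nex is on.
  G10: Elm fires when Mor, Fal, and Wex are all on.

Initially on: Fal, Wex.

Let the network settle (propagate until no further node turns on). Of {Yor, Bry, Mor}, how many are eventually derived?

Wex is on, so Mor fires (G2).
Yor would need Bry (G3), but Bry never turns on.
Bry would need Yor (G7), but Yor never turns on.
Mor: reached.
Reached: Mor — 1 of the 3.

1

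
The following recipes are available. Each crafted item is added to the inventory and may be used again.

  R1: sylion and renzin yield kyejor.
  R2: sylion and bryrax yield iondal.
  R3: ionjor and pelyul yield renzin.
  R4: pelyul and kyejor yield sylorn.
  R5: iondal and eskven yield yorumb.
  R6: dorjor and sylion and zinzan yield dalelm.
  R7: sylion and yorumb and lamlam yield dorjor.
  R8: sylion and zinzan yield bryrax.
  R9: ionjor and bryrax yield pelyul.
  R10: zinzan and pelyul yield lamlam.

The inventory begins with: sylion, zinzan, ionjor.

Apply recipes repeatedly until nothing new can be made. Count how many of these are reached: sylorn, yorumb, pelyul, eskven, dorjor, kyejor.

sylion and zinzan → bryrax (R8).
ionjor and bryrax → pelyul (R9).
ionjor and pelyul → renzin (R3).
Using R1, sylion and renzin make kyejor.
pelyul and kyejor → sylorn (R4).
sylorn: reached.
yorumb would need iondal and eskven (R5), but eskven is never obtained.
pelyul: reached.
No rule produces eskven, and it is not given.
dorjor would need sylion, yorumb, and lamlam (R7), but yorumb is never obtained.
kyejor: reached.
Reached: sylorn, pelyul, and kyejor — 3 of the 6.

3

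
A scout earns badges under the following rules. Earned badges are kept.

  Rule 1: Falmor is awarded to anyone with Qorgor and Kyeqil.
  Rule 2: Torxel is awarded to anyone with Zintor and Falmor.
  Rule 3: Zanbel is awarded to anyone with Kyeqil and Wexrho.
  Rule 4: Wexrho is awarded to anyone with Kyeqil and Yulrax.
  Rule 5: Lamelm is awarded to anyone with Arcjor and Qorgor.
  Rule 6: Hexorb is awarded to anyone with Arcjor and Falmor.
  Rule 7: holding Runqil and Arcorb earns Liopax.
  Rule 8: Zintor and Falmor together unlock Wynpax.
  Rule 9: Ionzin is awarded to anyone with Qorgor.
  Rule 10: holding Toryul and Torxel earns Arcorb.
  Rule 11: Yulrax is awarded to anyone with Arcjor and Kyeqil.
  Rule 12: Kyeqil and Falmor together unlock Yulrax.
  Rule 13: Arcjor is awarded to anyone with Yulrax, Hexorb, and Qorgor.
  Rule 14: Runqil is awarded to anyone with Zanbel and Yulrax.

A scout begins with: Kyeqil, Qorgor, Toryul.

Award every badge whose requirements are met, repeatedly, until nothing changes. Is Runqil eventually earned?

With Qorgor and Kyeqil, Falmor is earned (Rule 1).
With Kyeqil and Falmor, Yulrax is earned (Rule 12).
With Kyeqil and Yulrax, Wexrho is earned (Rule 4).
With Kyeqil and Wexrho, Zanbel is earned (Rule 3).
With Zanbel and Yulrax, Runqil is earned (Rule 14).

Yes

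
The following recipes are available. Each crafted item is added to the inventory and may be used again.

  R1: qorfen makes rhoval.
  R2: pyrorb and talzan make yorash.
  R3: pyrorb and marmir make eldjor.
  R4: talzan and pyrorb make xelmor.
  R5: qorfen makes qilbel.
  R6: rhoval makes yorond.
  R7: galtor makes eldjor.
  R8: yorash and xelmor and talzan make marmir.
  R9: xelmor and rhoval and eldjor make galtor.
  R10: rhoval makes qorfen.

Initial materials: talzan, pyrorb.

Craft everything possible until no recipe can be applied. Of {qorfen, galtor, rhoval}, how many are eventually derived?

0

qorfen would need rhoval (R10), but rhoval is never obtained.
galtor would need xelmor, rhoval, and eldjor (R9), but rhoval is never obtained.
rhoval would need qorfen (R1), but qorfen is never obtained.
None of the 3 are reached.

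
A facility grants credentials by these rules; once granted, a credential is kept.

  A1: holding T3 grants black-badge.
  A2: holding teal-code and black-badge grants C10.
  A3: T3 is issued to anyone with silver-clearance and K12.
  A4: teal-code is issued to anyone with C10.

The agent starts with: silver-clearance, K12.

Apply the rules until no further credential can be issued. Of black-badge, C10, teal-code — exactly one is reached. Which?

black-badge

Holding silver-clearance and K12 grants T3 (A3).
Holding T3 grants black-badge (A1).
C10 would need teal-code and black-badge (A2), but teal-code is never granted. teal-code would need C10 (A4), but C10 is never granted.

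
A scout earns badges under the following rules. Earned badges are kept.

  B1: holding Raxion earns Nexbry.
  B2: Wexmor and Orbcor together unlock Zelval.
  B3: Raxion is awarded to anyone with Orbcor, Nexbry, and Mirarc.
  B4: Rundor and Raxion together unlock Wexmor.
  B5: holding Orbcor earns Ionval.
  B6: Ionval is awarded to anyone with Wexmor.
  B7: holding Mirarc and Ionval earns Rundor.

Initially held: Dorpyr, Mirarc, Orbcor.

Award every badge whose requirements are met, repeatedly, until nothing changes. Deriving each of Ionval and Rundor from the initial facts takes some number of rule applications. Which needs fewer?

Ionval

Ionval: With Orbcor, Ionval is earned (B5). [1 rule application]
Rundor: With Orbcor, Ionval is earned (B5). With Mirarc and Ionval, Rundor is earned (B7). [2 rule applications]
Ionval needs fewer.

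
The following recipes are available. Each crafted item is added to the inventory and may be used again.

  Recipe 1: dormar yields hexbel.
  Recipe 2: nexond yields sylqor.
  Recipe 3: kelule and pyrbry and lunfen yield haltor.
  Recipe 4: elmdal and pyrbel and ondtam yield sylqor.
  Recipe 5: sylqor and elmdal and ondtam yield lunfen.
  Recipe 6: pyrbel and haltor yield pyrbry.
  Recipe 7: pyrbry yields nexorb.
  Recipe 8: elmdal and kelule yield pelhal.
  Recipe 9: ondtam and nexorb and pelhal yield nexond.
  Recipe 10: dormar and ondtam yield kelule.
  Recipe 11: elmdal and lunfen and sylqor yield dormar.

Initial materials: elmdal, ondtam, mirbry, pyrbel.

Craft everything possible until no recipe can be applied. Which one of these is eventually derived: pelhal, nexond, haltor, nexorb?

pelhal

elmdal and pyrbel and ondtam → sylqor (Recipe 4).
Using Recipe 5, sylqor, elmdal, and ondtam make lunfen.
elmdal and lunfen and sylqor → dormar (Recipe 11).
Using Recipe 10, dormar and ondtam make kelule.
elmdal and kelule → pelhal (Recipe 8).
nexond would need ondtam, nexorb, and pelhal (Recipe 9), but nexorb is never obtained. nexorb would need pyrbry (Recipe 7), but pyrbry is never obtained. haltor would need kelule, pyrbry, and lunfen (Recipe 3), but pyrbry is never obtained.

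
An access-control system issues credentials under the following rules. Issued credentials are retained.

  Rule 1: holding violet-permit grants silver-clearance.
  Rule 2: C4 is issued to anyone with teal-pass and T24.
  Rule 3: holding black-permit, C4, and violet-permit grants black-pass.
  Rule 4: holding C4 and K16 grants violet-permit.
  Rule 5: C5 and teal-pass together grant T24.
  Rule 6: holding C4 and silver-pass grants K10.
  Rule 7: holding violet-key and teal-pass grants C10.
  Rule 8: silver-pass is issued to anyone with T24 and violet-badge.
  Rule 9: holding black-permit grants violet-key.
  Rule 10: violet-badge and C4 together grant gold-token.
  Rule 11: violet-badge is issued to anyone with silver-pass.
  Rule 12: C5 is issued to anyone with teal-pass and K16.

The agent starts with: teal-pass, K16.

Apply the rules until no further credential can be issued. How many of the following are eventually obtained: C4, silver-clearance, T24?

3

Holding teal-pass and K16 grants C5 (Rule 12).
Holding C5 and teal-pass grants T24 (Rule 5).
Holding teal-pass and T24 grants C4 (Rule 2).
Holding C4 and K16 grants violet-permit (Rule 4).
Holding violet-permit grants silver-clearance (Rule 1).
C4: reached.
silver-clearance: reached.
T24: reached.
All 3 are reached.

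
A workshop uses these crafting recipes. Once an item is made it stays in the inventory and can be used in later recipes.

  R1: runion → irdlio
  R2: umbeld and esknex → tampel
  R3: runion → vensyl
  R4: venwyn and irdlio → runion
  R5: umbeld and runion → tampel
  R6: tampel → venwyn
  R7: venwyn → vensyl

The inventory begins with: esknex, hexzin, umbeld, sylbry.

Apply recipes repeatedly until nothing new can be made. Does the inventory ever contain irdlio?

No

irdlio would need runion (R1), but runion is never obtained.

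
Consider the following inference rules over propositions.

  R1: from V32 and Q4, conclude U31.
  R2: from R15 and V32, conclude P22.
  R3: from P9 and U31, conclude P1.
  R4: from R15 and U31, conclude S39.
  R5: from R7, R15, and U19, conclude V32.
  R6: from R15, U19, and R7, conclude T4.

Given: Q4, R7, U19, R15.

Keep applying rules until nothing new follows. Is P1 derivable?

No

P1 would need P9 and U31 (R3), but P9 is never established.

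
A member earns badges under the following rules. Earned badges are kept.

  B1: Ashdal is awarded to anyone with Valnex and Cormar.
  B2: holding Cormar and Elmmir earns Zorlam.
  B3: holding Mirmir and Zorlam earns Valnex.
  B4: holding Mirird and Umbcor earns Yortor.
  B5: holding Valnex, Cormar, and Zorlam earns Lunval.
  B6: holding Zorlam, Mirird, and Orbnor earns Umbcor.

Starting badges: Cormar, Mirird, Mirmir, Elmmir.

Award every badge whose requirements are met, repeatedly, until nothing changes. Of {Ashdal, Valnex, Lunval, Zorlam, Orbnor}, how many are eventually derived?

4

With Cormar and Elmmir, Zorlam is earned (B2).
With Mirmir and Zorlam, Valnex is earned (B3).
With Valnex, Cormar, and Zorlam, Lunval is earned (B5).
With Valnex and Cormar, Ashdal is earned (B1).
Ashdal: reached.
Valnex: reached.
Lunval: reached.
Zorlam: reached.
No rule produces Orbnor, and it is not given.
Reached: Ashdal, Valnex, Lunval, and Zorlam — 4 of the 5.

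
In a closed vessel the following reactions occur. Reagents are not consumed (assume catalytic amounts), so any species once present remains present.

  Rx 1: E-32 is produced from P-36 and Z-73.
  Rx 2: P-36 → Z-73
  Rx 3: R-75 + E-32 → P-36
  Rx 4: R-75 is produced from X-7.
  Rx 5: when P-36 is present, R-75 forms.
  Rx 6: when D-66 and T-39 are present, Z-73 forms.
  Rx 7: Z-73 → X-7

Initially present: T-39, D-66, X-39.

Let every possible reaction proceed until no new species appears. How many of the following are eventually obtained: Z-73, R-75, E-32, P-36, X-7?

D-66 and T-39 present → Z-73 forms (Rx 6).
Z-73 present → X-7 forms (Rx 7).
X-7 present → R-75 forms (Rx 4).
Z-73: reached.
R-75: reached.
E-32 would need P-36 and Z-73 (Rx 1), but P-36 never forms.
P-36 would need R-75 and E-32 (Rx 3), but E-32 never forms.
X-7: reached.
Reached: Z-73, R-75, and X-7 — 3 of the 5.

3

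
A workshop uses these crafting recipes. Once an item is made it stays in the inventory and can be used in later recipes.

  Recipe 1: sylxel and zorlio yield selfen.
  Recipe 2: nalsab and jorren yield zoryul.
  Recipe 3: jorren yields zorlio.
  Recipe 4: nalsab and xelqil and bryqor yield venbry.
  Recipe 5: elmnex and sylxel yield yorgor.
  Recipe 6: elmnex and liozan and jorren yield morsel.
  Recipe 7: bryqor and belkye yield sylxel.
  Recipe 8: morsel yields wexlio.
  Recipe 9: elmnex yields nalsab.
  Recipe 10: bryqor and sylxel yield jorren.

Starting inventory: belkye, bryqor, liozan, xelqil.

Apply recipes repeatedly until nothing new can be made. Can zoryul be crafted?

zoryul would need nalsab and jorren (Recipe 2), but nalsab is never obtained.

No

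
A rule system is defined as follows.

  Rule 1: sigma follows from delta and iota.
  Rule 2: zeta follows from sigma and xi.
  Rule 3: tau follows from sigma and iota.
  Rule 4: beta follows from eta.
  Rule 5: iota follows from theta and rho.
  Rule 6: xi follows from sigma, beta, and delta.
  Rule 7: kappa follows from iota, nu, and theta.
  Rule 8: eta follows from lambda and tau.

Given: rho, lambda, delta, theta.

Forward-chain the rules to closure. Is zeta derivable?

Yes

theta and rho hold, so iota follows (Rule 5).
delta and iota hold, so sigma follows (Rule 1).
sigma and iota hold, so tau follows (Rule 3).
lambda and tau hold, so eta follows (Rule 8).
From eta, Rule 4 gives beta.
From sigma, beta, and delta, Rule 6 gives xi.
sigma and xi hold, so zeta follows (Rule 2).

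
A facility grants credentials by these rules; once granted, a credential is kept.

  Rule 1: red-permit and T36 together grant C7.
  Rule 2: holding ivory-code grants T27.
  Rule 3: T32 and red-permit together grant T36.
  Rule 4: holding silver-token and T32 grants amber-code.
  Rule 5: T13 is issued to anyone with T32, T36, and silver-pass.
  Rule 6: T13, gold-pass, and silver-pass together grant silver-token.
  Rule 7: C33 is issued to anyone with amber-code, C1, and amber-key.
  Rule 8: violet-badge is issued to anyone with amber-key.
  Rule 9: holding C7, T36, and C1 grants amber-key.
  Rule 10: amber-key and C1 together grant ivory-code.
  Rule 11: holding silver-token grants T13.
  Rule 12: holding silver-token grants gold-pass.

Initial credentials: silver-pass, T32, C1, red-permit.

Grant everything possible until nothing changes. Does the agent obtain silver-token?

silver-token would need T13, gold-pass, and silver-pass (Rule 6), but gold-pass is never granted.

No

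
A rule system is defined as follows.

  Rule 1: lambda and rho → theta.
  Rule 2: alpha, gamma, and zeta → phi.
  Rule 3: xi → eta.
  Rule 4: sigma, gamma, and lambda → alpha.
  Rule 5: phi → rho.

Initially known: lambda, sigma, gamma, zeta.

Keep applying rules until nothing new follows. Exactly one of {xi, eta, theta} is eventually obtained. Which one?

theta

From sigma, gamma, and lambda, Rule 4 gives alpha.
From alpha, gamma, and zeta, Rule 2 gives phi.
From phi, Rule 5 gives rho.
From lambda and rho, Rule 1 gives theta.
No rule produces xi, and it is not given. eta would need xi (Rule 3), but xi is never established.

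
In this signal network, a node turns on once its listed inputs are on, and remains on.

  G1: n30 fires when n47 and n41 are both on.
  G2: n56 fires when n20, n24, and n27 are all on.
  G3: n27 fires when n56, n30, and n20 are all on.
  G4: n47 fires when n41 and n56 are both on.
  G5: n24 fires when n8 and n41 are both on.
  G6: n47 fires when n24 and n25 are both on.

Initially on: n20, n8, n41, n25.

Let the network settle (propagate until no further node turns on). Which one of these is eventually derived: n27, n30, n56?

n30

n8 and n41 are on, so n24 fires (G5).
G6: n24 and n25 on → n47 on.
n47 and n41 are on, so n30 fires (G1).
n27 would need n56, n30, and n20 (G3), but n56 never turns on. n56 would need n20, n24, and n27 (G2), but n27 never turns on.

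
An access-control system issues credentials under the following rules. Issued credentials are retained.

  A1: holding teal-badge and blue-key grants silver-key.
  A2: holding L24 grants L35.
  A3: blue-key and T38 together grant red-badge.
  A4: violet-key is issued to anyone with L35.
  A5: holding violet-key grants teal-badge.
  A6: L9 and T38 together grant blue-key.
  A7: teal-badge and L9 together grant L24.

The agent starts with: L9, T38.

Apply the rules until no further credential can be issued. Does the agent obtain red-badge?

Holding L9 and T38 grants blue-key (A6).
Holding blue-key and T38 grants red-badge (A3).

Yes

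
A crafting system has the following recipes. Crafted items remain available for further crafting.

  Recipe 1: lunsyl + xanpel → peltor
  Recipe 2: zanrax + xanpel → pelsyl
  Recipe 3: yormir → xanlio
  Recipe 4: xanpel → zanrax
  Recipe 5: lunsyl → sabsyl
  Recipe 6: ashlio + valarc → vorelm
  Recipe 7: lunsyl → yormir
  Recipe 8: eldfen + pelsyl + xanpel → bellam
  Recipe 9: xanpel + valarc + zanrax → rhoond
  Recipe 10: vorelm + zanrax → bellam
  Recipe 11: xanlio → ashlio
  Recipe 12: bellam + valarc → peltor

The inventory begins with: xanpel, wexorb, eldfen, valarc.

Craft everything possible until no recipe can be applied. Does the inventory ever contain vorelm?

vorelm would need ashlio and valarc (Recipe 6), but ashlio is never obtained.

No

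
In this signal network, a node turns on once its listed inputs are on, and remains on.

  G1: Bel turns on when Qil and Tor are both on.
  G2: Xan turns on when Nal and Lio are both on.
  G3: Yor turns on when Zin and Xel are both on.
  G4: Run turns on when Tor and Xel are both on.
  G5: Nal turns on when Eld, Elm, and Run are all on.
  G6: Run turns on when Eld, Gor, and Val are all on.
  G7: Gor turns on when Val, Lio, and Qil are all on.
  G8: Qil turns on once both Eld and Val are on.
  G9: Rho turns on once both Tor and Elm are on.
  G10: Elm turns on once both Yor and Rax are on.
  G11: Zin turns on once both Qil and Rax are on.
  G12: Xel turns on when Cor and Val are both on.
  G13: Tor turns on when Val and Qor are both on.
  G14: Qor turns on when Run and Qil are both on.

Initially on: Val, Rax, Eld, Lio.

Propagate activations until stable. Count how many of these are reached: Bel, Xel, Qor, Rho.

G8: Eld and Val on → Qil on.
G7: Val, Lio, and Qil on → Gor on.
G6: Eld, Gor, and Val on → Run on.
G14: Run and Qil on → Qor on.
Val and Qor are on, so Tor turns on (G13).
G1: Qil and Tor on → Bel on.
Bel: reached.
Xel would need Cor and Val (G12), but Cor never turns on.
Qor: reached.
Rho would need Tor and Elm (G9), but Elm never turns on.
Reached: Bel and Qor — 2 of the 4.

2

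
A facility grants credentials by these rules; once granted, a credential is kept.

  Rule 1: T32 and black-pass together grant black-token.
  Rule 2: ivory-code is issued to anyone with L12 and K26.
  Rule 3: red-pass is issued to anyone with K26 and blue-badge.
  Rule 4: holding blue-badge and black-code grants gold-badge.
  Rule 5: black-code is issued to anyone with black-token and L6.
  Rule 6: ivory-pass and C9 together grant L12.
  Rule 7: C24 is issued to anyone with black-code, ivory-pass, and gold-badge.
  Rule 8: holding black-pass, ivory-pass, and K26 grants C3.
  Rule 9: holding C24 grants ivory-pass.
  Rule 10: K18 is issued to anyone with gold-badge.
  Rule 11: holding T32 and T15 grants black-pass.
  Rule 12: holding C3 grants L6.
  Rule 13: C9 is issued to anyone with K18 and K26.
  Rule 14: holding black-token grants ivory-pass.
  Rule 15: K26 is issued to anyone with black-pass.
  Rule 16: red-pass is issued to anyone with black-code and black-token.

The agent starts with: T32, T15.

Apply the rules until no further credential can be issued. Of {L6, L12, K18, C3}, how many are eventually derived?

2

Holding T32 and T15 grants black-pass (Rule 11).
Holding T32 and black-pass grants black-token (Rule 1).
Holding black-pass grants K26 (Rule 15).
Holding black-token grants ivory-pass (Rule 14).
Holding black-pass, ivory-pass, and K26 grants C3 (Rule 8).
Holding C3 grants L6 (Rule 12).
L6: reached.
L12 would need ivory-pass and C9 (Rule 6), but C9 is never granted.
K18 would need gold-badge (Rule 10), but gold-badge is never granted.
C3: reached.
Reached: L6 and C3 — 2 of the 4.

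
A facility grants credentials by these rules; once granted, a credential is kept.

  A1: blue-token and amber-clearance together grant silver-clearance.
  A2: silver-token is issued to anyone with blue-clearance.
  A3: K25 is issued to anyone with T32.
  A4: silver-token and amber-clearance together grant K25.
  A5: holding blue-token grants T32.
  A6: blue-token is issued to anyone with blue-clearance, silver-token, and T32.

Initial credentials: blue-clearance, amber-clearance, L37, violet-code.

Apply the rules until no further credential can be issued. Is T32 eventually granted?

No

T32 would need blue-token (A5), but blue-token is never granted.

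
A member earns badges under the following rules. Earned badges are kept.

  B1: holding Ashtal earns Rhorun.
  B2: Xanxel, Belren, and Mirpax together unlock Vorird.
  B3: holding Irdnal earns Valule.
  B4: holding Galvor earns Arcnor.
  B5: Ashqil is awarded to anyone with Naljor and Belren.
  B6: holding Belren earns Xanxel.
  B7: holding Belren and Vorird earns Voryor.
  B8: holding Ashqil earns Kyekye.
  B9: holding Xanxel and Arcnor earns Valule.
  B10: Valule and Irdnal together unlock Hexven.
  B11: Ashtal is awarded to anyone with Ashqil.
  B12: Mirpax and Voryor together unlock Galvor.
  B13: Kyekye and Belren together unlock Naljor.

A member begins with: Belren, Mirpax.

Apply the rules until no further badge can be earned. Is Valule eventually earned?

Yes

With Belren, Xanxel is earned (B6).
With Xanxel, Belren, and Mirpax, Vorird is earned (B2).
With Belren and Vorird, Voryor is earned (B7).
With Mirpax and Voryor, Galvor is earned (B12).
With Galvor, Arcnor is earned (B4).
With Xanxel and Arcnor, Valule is earned (B9).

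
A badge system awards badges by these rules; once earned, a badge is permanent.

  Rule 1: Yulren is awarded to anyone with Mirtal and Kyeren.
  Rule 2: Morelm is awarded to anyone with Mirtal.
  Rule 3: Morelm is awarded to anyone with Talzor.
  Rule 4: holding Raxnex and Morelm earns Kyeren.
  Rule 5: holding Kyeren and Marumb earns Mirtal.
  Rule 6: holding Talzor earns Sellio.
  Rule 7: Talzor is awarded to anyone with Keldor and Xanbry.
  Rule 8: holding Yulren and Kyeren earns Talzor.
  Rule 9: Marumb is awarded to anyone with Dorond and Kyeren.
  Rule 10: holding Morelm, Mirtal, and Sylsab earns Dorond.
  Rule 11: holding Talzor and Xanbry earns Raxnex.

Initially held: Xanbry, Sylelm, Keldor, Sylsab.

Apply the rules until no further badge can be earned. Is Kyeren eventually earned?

With Keldor and Xanbry, Talzor is earned (Rule 7).
With Talzor and Xanbry, Raxnex is earned (Rule 11).
With Talzor, Morelm is earned (Rule 3).
With Raxnex and Morelm, Kyeren is earned (Rule 4).

Yes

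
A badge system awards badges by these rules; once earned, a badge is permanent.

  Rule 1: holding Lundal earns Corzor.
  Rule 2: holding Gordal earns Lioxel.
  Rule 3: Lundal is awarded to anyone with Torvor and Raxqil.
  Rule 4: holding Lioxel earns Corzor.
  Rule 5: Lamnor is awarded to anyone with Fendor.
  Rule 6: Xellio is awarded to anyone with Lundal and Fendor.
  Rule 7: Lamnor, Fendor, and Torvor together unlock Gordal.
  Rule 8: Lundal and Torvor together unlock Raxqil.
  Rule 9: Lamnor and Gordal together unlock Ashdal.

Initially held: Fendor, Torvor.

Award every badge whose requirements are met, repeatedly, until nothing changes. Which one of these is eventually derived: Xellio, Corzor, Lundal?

Corzor

With Fendor, Lamnor is earned (Rule 5).
With Lamnor, Fendor, and Torvor, Gordal is earned (Rule 7).
With Gordal, Lioxel is earned (Rule 2).
With Lioxel, Corzor is earned (Rule 4).
Xellio would need Lundal and Fendor (Rule 6), but Lundal is never earned. Lundal would need Torvor and Raxqil (Rule 3), but Raxqil is never earned.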